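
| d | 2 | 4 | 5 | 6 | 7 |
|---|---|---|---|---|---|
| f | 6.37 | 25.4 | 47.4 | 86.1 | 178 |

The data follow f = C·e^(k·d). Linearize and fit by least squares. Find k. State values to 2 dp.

Taking logs, ln f = k·d + ln C, so regress ln f on d.
Σd = 24.0000, Σ(d)² = 130.0000, Σln f = 18.5823, Σd·ln f = 98.9408.
Equations: 130.0000·k + 24.0000·ln C = 98.9408;  24.0000·k + 5·ln C = 18.5823.
Solving (det = 74.0000): k = 0.65851, ln C = 0.55559.

k = 0.66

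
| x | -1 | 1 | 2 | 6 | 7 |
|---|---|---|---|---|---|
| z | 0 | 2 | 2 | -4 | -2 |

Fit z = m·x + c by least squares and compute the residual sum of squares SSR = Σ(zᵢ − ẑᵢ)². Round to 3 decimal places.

Forming MᵀM = [[91, 15]; [15, 5]] and Mᵀz = [-32, -2]ᵀ gives MᵀM·[m, c]ᵀ = Mᵀz.
Eliminating c: 5·(row 1) − 15·(row 2) gives 230·m = 5·(-32) − 15·(-2) = -130, so m = -13/23.
Then c = ((-2) − 15·(-13/23))/5 = 149/115.
Residuals: -214/115, 146/115, 211/115, -219/115, 76/115; SSR = 1438/115.

SSR = 12.504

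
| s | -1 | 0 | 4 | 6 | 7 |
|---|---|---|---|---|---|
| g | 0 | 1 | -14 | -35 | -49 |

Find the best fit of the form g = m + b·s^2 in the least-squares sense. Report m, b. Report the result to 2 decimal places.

AᵀA·[m, b]ᵀ = Aᵀg reads: 5·m + 102·b = -97;  102·m + 3954·b = -3885.
det = 5·3954 − 102² = 9366.
m = ((-97)·3954 − 102·(-3885))/9366 = 2122/1561; b = (5·(-3885) − 102·(-97))/9366 = -3177/3122.

m = 1.36, b = -1.02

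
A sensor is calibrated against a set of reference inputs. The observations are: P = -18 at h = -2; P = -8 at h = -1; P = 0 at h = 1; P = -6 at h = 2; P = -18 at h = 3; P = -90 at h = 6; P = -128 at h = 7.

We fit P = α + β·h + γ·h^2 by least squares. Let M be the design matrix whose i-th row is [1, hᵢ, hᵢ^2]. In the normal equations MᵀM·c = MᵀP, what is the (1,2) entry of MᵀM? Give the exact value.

Row 1 ↔ basis 1, column 2 ↔ basis h, so (MᵀM)_{1,2} = Σᵢ h = (1)·(-2) + (1)·(-1) + (1)·(1) + (1)·(2) + (1)·(3) + (1)·(6) + (1)·(7) = 16.

16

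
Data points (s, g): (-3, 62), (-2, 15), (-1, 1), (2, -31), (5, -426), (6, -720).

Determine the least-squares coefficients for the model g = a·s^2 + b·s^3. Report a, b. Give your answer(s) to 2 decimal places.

a = -2.09, b = -2.99

With design matrix A, AᵀA = [[2035, 10657]; [10657, 63139]] and Aᵀg = [-36075, -210813]ᵀ.
Eliminating b: 63139·(row 1) − 10657·(row 2) gives 14916216·a = 63139·(-36075) − 10657·(-210813) = -31105284, so a = -370301/177574.
Then b = ((-210813) − 10657·(-370301/177574))/63139 = -530395/177574.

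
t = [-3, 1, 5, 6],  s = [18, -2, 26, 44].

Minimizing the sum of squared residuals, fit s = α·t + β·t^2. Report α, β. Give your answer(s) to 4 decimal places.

XᵀX·[α, β]ᵀ = Xᵀs reads: 71·α + 315·β = 338;  315·α + 2003·β = 2394.
det = 71·2003 − 315² = 42988.
α = (338·2003 − 315·2394)/42988 = -19274/10747; β = (71·2394 − 315·338)/42988 = 15876/10747.

α = -1.7934, β = 1.4772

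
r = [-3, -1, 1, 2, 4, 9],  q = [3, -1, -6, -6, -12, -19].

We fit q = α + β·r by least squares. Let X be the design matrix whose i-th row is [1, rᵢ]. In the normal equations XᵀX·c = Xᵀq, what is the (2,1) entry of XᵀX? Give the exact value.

Row 2 ↔ basis r, column 1 ↔ basis 1, so (XᵀX)_{2,1} = Σᵢ r = (-3)·(1) + (-1)·(1) + (1)·(1) + (2)·(1) + (4)·(1) + (9)·(1) = 12.

12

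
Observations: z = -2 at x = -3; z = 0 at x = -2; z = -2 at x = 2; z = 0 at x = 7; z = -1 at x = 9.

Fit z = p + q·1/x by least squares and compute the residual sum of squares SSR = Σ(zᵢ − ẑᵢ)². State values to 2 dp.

SSR = 3.57

From the data, Σ1 = 5, Σ1/x = -5/63, Σ1/x·1/x = 5111/7938.
Moment sums: Σz = -5, Σ1/x·z = -4/9.
Normal equations: [[5, -5/63]; [-5/63, 5111/7938]]·[p, q]ᵀ = [-5, -4/9]ᵀ.
Eliminating q: (5111/7938)·(row 1) − (-5/63)·(row 2) gives (25505/7938)·p = (5111/7938)·(-5) − (-5/63)·(-4/9) = -25835/7938, so p = -5167/5101.
Then q = ((-4/9) − (-5/63)·(-5167/5101))/(5111/7938) = -4158/5101.
Residuals: -6421/5101, 3088/5101, -2956/5101, 5761/5101, 528/5101; SSR = 18226/5101.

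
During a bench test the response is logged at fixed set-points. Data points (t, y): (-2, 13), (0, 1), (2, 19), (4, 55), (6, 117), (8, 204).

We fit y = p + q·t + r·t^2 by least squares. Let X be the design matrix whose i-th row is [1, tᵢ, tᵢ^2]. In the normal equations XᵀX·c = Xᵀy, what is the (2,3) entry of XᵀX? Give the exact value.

Row 2 ↔ basis t, column 3 ↔ basis t^2, so (XᵀX)_{2,3} = Σᵢ (t)·(t^2) = (-2)·(4) + (0)·(0) + (2)·(4) + (4)·(16) + (6)·(36) + (8)·(64) = 792.

792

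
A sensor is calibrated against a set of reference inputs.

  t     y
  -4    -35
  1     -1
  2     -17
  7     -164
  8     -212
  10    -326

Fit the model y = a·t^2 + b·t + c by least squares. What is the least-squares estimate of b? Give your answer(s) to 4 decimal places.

b = -2.7118

The normal equations are: 16770·a + 1800·b + 234·c = -54833;  1800·a + 234·b + 24·c = -5999;  234·a + 24·b + 6·c = -755.
(Σt^2·t^2 = 16770, Σt^2·t = 1800, Σt^2 = 234, Σt·t = 234, Σt = 24, Σ1 = 6, Σt^2·y = -54833, Σt·y = -5999, Σy = -755.)
Row-reducing yields a = -38737/12849, b = -23229/8566, c = 66569/25698.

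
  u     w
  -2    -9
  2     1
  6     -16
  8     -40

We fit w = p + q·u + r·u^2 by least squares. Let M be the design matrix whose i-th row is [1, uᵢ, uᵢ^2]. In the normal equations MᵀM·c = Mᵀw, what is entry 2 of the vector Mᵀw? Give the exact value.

-396

Entry 2 ↔ basis u, so (Mᵀw)_{2} = Σᵢ (u)·wᵢ = (-2)·(-9) + (2)·(1) + (6)·(-16) + (8)·(-40) = -396.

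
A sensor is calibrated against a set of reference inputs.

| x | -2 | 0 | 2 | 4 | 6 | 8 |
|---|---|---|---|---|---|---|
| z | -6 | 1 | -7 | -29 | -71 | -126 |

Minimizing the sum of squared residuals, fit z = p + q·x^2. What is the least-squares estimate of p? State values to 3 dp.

p = 1.552

Normal-equation sums: Σ1 = 6, Σx^2 = 124, Σx^2·x^2 = 5680.
Moment sums: Σz = -238, Σx^2·z = -11136.
So MᵀM·[p, q]ᵀ = Mᵀz: [[6, 124]; [124, 5680]]·[p, q]ᵀ = [-238, -11136]ᵀ.
Determinant 6·5680 − 124² = 18704.
p = ((-238)·5680 − 124·(-11136))/18704 = 1814/1169; q = (6·(-11136) − 124·(-238))/18704 = -4663/2338.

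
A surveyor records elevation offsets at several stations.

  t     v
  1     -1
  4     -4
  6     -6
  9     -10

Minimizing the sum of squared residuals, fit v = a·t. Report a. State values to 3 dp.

a = -1.067

Entries of AᵀA: Σt·t = 134.
For Aᵀv: Σt·v = -143.
Normal equations: [[134]]·[a]ᵀ = [-143]ᵀ.
Hence a = -143 / 134 ≈ -1.06716.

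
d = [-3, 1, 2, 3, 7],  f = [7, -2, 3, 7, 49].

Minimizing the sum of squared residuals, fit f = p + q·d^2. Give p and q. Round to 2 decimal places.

MᵀM·[p, q]ᵀ = Mᵀf reads: 5·p + 72·q = 64;  72·p + 2580·q = 2537.
Eliminating q: 2580·(row 1) − 72·(row 2) gives 7716·p = 2580·64 − 72·2537 = -17544, so p = -1462/643.
Then q = (2537 − 72·(-1462/643))/2580 = 8077/7716.

p = -2.27, q = 1.05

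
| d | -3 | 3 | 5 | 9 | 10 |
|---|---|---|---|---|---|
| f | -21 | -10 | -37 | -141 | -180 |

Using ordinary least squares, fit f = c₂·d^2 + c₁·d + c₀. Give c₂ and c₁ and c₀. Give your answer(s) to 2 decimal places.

c₂ = -2.02, c₁ = 2.00, c₀ = 3.00

Setting ∂/∂c₂ … = 0 gives: 17348·c₂ + 1854·c₁ + 224·c₀ = -30625;  1854·c₂ + 224·c₁ + 24·c₀ = -3221;  224·c₂ + 24·c₁ + 5·c₀ = -389.
(Σd^2·d^2 = 17348, Σd^2·d = 1854, Σd^2 = 224, Σd·d = 224, Σd = 24, Σ1 = 5, Σd^2·f = -30625, Σd·f = -3221, Σf = -389.)
Inverting the 3×3 Gram matrix, [c₂, c₁, c₀]ᵀ = [-6671/3306, 2205/1102, 4951/1653]ᵀ.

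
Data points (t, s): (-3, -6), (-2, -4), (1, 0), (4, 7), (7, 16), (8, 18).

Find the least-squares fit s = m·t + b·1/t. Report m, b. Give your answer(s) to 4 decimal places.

With design matrix A, AᵀA = [[143, 6]; [6, 41197/28224]] and Aᵀs = [310, 72/7]ᵀ.
Eliminating b: (41197/28224)·(row 1) − 6·(row 2) gives (4875107/28224)·m = (41197/28224)·310 − 6·(72/7) = 5514623/14112, so m = 11029246/4875107.
Then b = ((72/7) − 6·(11029246/4875107))/(41197/28224) = -10983168/4875107.

m = 2.2624, b = -2.2529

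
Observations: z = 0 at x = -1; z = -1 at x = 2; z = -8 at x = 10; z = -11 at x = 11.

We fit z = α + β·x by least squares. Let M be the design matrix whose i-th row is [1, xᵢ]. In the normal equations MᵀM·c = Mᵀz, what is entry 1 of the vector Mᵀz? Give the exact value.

Entry 1 ↔ basis 1, so (Mᵀz)_{1} = Σᵢ zᵢ = (1)·(0) + (1)·(-1) + (1)·(-8) + (1)·(-11) = -20.

-20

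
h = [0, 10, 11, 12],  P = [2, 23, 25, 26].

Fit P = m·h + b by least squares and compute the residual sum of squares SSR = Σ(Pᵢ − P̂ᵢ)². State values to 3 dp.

Forming AᵀA = [[365, 33]; [33, 4]] and AᵀP = [817, 76]ᵀ gives AᵀA·[m, b]ᵀ = AᵀP.
Eliminating b: 4·(row 1) − 33·(row 2) gives 371·m = 4·817 − 33·76 = 760, so m = 760/371.
Then b = (76 − 33·(760/371))/4 = 779/371.
Residuals: -37/371, 22/53, 136/371, -253/371; SSR = 290/371.

SSR = 0.782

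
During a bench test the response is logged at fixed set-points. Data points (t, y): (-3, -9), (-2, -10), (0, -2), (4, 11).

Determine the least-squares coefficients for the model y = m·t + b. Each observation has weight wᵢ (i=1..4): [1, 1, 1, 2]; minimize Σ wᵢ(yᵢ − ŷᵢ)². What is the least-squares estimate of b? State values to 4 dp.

Normal-equation sums: Σwᵢ·t·t = 45, Σwᵢ·t = 3, Σwᵢ·1 = 5.
For AᵀWy: Σwᵢ·t·y = 135, Σwᵢ·y = 1.
AᵀWA·[m, b]ᵀ = AᵀWy becomes [[45, 3]; [3, 5]]·[m, b]ᵀ = [135, 1]ᵀ.
Eliminating b: 5·(row 1) − 3·(row 2) gives 216·m = 5·135 − 3·1 = 672, so m = 28/9.
Then b = (1 − 3·(28/9))/5 = -5/3.

b = -1.6667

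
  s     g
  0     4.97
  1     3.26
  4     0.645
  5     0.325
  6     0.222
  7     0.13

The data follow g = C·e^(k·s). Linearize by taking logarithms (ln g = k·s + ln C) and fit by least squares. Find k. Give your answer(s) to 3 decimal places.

Linearized form: ln g = k·s + ln C. From the 6 transformed points,
Sums: Σs = 23.0000, Σ(s)² = 127.0000, Σln g = -2.3226, Σs·ln g = -29.5040.
Normal system: [[127.0000, 23.0000]; [23.0000, 6]]·[k, ln C]ᵀ = [-29.5040, -2.3226]ᵀ.
Slope k = (n·Σs·ln g − Σs·Σln g)/(n·Σ(s)² − (Σs)²) = (6·-29.5040 − 23.0000·-2.3226)/233.0000 = -0.53049; ln C = (Σln g − k·Σs)/n = 1.64645.

k = -0.530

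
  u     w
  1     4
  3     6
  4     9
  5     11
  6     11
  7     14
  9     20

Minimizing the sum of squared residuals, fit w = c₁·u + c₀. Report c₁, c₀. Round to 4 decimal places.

The normal equations are: 217·c₁ + 35·c₀ = 457;  35·c₁ + 7·c₀ = 75.
(Σu·u = 217, Σu = 35, Σ1 = 7, Σu·w = 457, Σw = 75.)
Eliminating c₀: 7·(row 1) − 35·(row 2) gives 294·c₁ = 7·457 − 35·75 = 574, so c₁ = 41/21.
Then c₀ = (75 − 35·(41/21))/7 = 20/21.

c₁ = 1.9524, c₀ = 0.9524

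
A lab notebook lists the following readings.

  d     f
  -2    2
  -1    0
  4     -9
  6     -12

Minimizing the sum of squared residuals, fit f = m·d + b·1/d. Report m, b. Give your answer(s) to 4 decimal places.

m = -2.1377, b = 2.4629

The normal system XᵀX·[m, b]ᵀ = Xᵀf is [[57, 4]; [4, 193/144]]·[m, b]ᵀ = [-112, -21/4]ᵀ.
Eliminating b: (193/144)·(row 1) − 4·(row 2) gives (2899/48)·m = (193/144)·(-112) − 4·(-21/4) = -1162/9, so m = -18592/8697.
Then b = ((-21/4) − 4·(-18592/8697))/(193/144) = 7140/2899.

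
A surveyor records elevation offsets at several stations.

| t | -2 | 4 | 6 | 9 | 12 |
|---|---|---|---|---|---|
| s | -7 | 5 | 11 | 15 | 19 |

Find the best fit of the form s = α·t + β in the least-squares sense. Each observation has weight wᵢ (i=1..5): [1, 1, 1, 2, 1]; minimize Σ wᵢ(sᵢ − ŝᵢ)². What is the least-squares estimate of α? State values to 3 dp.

Sums needed: Σwᵢ·t·t = 362, Σwᵢ·t = 38, Σwᵢ·1 = 6.
Moment sums: Σwᵢ·t·s = 598, Σwᵢ·s = 58.
Eliminating β: 6·(row 1) − 38·(row 2) gives 728·α = 6·598 − 38·58 = 1384, so α = 173/91.
Then β = (58 − 38·(173/91))/6 = -216/91.

α = 1.901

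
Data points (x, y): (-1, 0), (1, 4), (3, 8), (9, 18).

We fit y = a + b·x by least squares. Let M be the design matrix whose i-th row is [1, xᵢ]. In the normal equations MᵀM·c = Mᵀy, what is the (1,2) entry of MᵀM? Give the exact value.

12

Row 1 ↔ basis 1, column 2 ↔ basis x, so (MᵀM)_{1,2} = Σᵢ x = (1)·(-1) + (1)·(1) + (1)·(3) + (1)·(9) = 12.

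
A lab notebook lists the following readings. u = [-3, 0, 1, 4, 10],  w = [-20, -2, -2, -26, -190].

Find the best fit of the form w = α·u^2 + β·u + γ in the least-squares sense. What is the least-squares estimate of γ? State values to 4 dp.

MᵀM·[α, β, γ]ᵀ = Mᵀw reads: 10338·α + 1038·β + 126·γ = -19598;  1038·α + 126·β + 12·γ = -1946;  126·α + 12·β + 5·γ = -240.
(Σu^2·u^2 = 10338, Σu^2·u = 1038, Σu^2 = 126, Σu·u = 126, Σu = 12, Σ1 = 5, Σu^2·w = -19598, Σu·w = -1946, Σw = -240.)
Inverting the 3×3 Gram matrix, [α, β, γ]ᵀ = [-64435/32316, 32155/32316, -763/5386]ᵀ.

γ = -0.1417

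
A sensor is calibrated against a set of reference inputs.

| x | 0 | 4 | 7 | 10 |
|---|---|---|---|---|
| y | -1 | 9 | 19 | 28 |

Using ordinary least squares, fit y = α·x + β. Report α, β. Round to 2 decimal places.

Compute the Gram sums: Σx·x = 165, Σx = 21, Σ1 = 4.
Right-hand side: Σx·y = 449, Σy = 55.
So MᵀM·[α, β]ᵀ = Mᵀy: [[165, 21]; [21, 4]]·[α, β]ᵀ = [449, 55]ᵀ.
Δ = 165·4 − 21² = 219.
α = (449·4 − 21·55)/219 = 641/219; β = (165·55 − 21·449)/219 = -118/73.

α = 2.93, β = -1.62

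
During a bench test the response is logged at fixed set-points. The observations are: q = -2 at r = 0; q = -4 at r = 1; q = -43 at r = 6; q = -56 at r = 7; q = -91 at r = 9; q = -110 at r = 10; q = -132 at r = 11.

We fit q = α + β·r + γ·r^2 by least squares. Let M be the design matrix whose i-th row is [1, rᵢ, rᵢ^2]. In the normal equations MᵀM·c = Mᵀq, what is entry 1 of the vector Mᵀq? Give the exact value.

Entry 1 ↔ basis 1, so (Mᵀq)_{1} = Σᵢ qᵢ = (1)·(-2) + (1)·(-4) + (1)·(-43) + (1)·(-56) + (1)·(-91) + (1)·(-110) + (1)·(-132) = -438.

-438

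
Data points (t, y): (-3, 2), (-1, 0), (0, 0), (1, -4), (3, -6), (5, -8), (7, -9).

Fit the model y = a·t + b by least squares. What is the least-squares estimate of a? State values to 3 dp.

a = -1.200

Compute the Gram sums: Σt·t = 94, Σt = 12, Σ1 = 7.
For Xᵀy: Σt·y = -131, Σy = -25.
So XᵀX·[a, b]ᵀ = Xᵀy: [[94, 12]; [12, 7]]·[a, b]ᵀ = [-131, -25]ᵀ.
Eliminating b: 7·(row 1) − 12·(row 2) gives 514·a = 7·(-131) − 12·(-25) = -617, so a = -617/514.
Then b = ((-25) − 12·(-617/514))/7 = -389/257.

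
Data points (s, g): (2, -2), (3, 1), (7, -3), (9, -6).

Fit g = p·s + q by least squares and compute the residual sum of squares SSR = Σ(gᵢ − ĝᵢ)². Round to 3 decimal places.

Sums needed: Σs·s = 143, Σs = 21, Σ1 = 4.
And Σs·g = -76, Σg = -10.
Δ = 143·4 − 21² = 131.
p = ((-76)·4 − 21·(-10))/131 = -94/131; q = (143·(-10) − 21·(-76))/131 = 166/131.
Residuals: -240/131, 247/131, 99/131, -106/131; SSR = 1066/131.

SSR = 8.137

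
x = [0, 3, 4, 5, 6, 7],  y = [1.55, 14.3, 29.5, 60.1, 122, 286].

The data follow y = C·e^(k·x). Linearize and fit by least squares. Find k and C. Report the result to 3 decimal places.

k = 0.738, C = 1.540

Linearized form: ln y = k·x + ln C. From the 6 transformed points,
XᵀX = [[135.0000, 25.0000]; [25.0000, 6]], rhs = [110.4145, 21.0389]ᵀ  (here Σx = 25.0000, Σ(x)² = 135.0000, Σln y = 21.0389, Σx·ln y = 110.4145).
Δ = 135.0000·6 − (25.0000)² = 185.0000; k = (110.4145·6 − 25.0000·21.0389)/185.0000 = 0.73791, ln C = (135.0000·21.0389 − 25.0000·110.4145)/185.0000 = 0.43186, so C = exp(0.43186) = 1.54012.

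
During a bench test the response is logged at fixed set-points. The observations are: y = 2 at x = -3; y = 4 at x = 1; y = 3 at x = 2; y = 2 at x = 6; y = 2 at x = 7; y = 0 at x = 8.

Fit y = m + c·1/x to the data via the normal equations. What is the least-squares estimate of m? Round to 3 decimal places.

m = 1.636

MᵀM·[m, c]ᵀ = Mᵀy reads: 6·m + (269/168)·c = 13;  (269/168)·m + (40217/28224)·c = 229/42.
Eliminating c: (40217/28224)·(row 1) − (269/168)·(row 2) gives (168941/28224)·m = (40217/28224)·13 − (269/168)·(229/42) = 30713/3136, so m = 276417/168941.
Then c = ((229/42) − (269/168)·(276417/168941))/(40217/28224) = 335832/168941.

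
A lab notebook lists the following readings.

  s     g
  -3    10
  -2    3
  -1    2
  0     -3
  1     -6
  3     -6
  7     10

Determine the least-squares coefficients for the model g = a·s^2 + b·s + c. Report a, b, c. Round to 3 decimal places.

a = 0.639, b = -2.590, c = -3.382

XᵀX·[a, b, c]ᵀ = Xᵀg reads: 2581·a + 335·b + 73·c = 534;  335·a + 73·b + 5·c = 8;  73·a + 5·b + 7·c = 10.
Inverting the 3×3 Gram matrix, [a, b, c]ᵀ = [274/429, -101/39, -1451/429]ᵀ.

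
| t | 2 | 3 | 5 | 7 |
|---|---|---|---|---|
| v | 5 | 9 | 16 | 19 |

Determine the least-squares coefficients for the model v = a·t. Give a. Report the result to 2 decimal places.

Entries of MᵀM: Σt·t = 87.
Right-hand side: Σt·v = 250.
MᵀM·[a]ᵀ = Mᵀv becomes [[87]]·[a]ᵀ = [250]ᵀ.
Hence a = 250 / 87 ≈ 2.87356.

a = 2.87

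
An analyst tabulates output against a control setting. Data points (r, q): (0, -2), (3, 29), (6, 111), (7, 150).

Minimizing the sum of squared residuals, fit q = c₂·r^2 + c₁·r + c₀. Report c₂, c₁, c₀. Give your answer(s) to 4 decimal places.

With design matrix A, AᵀA = [[3778, 586, 94]; [586, 94, 16]; [94, 16, 4]] and Aᵀq = [11607, 1803, 288]ᵀ.
Solving the 3×3 system (Gaussian elimination) gives c₂ = 94/33, c₁ = 581/330, c₀ = -109/55.

c₂ = 2.8485, c₁ = 1.7606, c₀ = -1.9818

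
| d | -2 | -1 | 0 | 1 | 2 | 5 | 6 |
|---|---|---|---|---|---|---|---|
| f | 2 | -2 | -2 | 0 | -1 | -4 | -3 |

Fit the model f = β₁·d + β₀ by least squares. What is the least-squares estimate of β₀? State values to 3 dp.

Normal-equation sums: Σd·d = 71, Σd = 11, Σ1 = 7.
And Σd·f = -42, Σf = -10.
AᵀA·[β₁, β₀]ᵀ = Aᵀf becomes [[71, 11]; [11, 7]]·[β₁, β₀]ᵀ = [-42, -10]ᵀ.
Determinant 71·7 − 11² = 376.
β₁ = ((-42)·7 − 11·(-10))/376 = -23/47; β₀ = (71·(-10) − 11·(-42))/376 = -31/47.

β₀ = -0.660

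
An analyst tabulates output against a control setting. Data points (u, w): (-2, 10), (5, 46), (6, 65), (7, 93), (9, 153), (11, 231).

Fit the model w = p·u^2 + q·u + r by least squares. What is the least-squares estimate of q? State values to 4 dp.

Sums needed: Σu^2·u^2 = 25540, Σu^2·u = 2736, Σu^2 = 316, Σu·u = 316, Σu = 36, Σ1 = 6.
Moment sums: Σu^2·w = 48431, Σu·w = 5169, Σw = 598.
Solving the 3×3 system (Gaussian elimination) gives p = 54839/27620, q = -119877/138100, r = 10573/34525.

q = -0.8680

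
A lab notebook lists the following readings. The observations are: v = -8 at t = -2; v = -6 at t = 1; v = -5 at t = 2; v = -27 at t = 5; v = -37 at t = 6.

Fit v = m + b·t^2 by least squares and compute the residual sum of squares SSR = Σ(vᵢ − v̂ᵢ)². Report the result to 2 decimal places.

SSR = 8.02

Setting ∂/∂m … = 0 gives: 5·m + 70·b = -83;  70·m + 1954·b = -2065.
(Σ1 = 5, Σt^2 = 70, Σt^2·t^2 = 1954, Σv = -83, Σt^2·v = -2065.)
Δ = 5·1954 − 70² = 4870.
m = ((-83)·1954 − 70·(-2065))/4870 = -8816/2435; b = (5·(-2065) − 70·(-83))/4870 = -903/974.
Residuals: -1634/2435, -7073/4870, 5671/2435, -983/4870, -9/2435; SSR = 39079/4870.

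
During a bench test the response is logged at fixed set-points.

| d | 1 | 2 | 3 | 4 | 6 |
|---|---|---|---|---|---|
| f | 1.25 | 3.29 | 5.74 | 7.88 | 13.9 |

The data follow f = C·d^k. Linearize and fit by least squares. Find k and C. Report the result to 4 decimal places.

k = 1.3365, C = 1.2751

Let Y = ln f. Fitting Y = k·ln d + ln C by least squares:
Σln d = 4.9698, Σ(ln d)² = 6.8196, Σln f = 7.8577, Σln d·ln f = 10.3227.
Normal system: [[6.8196, 4.9698]; [4.9698, 5]]·[k, ln C]ᵀ = [10.3227, 7.8577]ᵀ.
Solving (det = 9.3990): k = 1.33655, ln C = 0.24306, so C = exp(0.24306) = 1.27515.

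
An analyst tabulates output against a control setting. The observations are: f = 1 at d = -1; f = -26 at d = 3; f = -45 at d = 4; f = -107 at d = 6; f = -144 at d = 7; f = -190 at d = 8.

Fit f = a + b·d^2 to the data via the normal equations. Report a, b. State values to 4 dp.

a = 2.6834, b = -3.0120

Forming XᵀX = [[6, 175]; [175, 8131]] and Xᵀf = [-511, -24021]ᵀ gives XᵀX·[a, b]ᵀ = Xᵀf.
Δ = 6·8131 − 175² = 18161.
a = ((-511)·8131 − 175·(-24021))/18161 = 48734/18161; b = (6·(-24021) − 175·(-511))/18161 = -54701/18161.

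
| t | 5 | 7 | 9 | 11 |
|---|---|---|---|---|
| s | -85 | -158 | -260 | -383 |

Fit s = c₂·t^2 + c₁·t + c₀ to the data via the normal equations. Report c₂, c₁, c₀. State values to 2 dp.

Forming XᵀX = [[24228, 2528, 276]; [2528, 276, 32]; [276, 32, 4]] and Xᵀs = [-77270, -8084, -886]ᵀ gives XᵀX·[c₂, c₁, c₀]ᵀ = Xᵀs.
Solving the 3×3 system (Gaussian elimination) gives c₂ = -25/8, c₁ = 1/5, c₀ = -299/40.

c₂ = -3.13, c₁ = 0.20, c₀ = -7.48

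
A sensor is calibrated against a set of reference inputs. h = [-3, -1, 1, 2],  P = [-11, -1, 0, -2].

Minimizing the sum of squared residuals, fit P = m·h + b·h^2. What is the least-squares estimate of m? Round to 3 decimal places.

Entries of XᵀX: Σh·h = 15, Σh·h^2 = -19, Σh^2·h^2 = 99.
Moment sums: Σh·P = 30, Σh^2·P = -108.
So XᵀX·[m, b]ᵀ = XᵀP: [[15, -19]; [-19, 99]]·[m, b]ᵀ = [30, -108]ᵀ.
Δ = 15·99 − (-19)² = 1124.
m = (30·99 − (-19)·(-108))/1124 = 459/562; b = (15·(-108) − (-19)·30)/1124 = -525/562.

m = 0.817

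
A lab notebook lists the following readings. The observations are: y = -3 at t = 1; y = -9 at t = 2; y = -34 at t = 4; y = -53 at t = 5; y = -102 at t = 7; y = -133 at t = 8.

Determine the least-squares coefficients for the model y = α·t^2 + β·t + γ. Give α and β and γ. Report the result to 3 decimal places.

α = -2.042, β = -0.212, γ = -0.610

Normal-equation sums: Σt^2·t^2 = 7395, Σt^2·t = 1053, Σt^2 = 159, Σt·t = 159, Σt = 27, Σ1 = 6.
Moment sums: Σt^2·y = -15418, Σt·y = -2200, Σy = -334.
Inverting the 3×3 Gram matrix, [α, β, γ]ᵀ = [-49/24, -127/600, -61/100]ᵀ.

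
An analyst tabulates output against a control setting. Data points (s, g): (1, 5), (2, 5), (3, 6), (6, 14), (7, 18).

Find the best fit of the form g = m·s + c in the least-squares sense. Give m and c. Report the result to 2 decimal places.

XᵀX·[m, c]ᵀ = Xᵀg reads: 99·m + 19·c = 243;  19·m + 5·c = 48.
(Σs·s = 99, Σs = 19, Σ1 = 5, Σs·g = 243, Σg = 48.)
Δ = 99·5 − 19² = 134.
m = (243·5 − 19·48)/134 = 303/134; c = (99·48 − 19·243)/134 = 135/134.

m = 2.26, c = 1.01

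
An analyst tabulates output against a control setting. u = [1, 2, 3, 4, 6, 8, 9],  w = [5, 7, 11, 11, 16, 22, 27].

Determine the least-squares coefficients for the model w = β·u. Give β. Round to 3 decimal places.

Sums needed: Σu·u = 211.
Right-hand side: Σu·w = 611.
Hence β = 611 / 211 ≈ 2.89573.

β = 2.896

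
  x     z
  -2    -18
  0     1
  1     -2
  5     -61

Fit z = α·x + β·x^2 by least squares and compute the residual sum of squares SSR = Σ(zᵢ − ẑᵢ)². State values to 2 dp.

MᵀM·[α, β]ᵀ = Mᵀz reads: 30·α + 118·β = -271;  118·α + 642·β = -1599.
Determinant 30·642 − 118² = 5336.
α = ((-271)·642 − 118·(-1599))/5336 = 3675/1334; β = (30·(-1599) − 118·(-271))/5336 = -1999/667.
Residuals: -335/667, 1, -2345/1334, 201/1334; SSR = 5823/1334.

SSR = 4.37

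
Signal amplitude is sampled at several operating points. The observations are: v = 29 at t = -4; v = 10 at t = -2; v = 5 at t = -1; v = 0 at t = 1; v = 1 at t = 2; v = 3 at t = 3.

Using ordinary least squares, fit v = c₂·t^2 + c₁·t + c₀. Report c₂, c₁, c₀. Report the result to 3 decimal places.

c₂ = 1.086, c₁ = -2.531, c₀ = 1.245

XᵀX·[c₂, c₁, c₀]ᵀ = Xᵀv reads: 371·c₂ + (-37)·c₁ + 35·c₀ = 540;  (-37)·c₂ + 35·c₁ + (-1)·c₀ = -130;  35·c₂ + (-1)·c₁ + 6·c₀ = 48.
Row-reducing yields c₂ = 1433/1320, c₁ = -3341/1320, c₀ = 137/110.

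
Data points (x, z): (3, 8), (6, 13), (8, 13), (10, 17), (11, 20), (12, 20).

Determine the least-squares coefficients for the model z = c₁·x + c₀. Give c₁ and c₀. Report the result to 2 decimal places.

c₁ = 1.35, c₀ = 3.88

MᵀM·[c₁, c₀]ᵀ = Mᵀz reads: 474·c₁ + 50·c₀ = 836;  50·c₁ + 6·c₀ = 91.
(Σx·x = 474, Σx = 50, Σ1 = 6, Σx·z = 836, Σz = 91.)
det = 474·6 − 50² = 344.
c₁ = (836·6 − 50·91)/344 = 233/172; c₀ = (474·91 − 50·836)/344 = 667/172.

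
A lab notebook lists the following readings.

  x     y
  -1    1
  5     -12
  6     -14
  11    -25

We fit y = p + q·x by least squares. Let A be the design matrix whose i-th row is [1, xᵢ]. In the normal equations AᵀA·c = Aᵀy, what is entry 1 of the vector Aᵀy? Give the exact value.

Entry 1 ↔ basis 1, so (Aᵀy)_{1} = Σᵢ yᵢ = (1)·(1) + (1)·(-12) + (1)·(-14) + (1)·(-25) = -50.

-50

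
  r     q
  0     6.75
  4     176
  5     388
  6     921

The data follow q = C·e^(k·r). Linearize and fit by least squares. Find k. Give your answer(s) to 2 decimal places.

Linearized form: ln q = k·r + ln C. From the 4 transformed points,
AᵀA = [[77.0000, 15.0000]; [15.0000, 4]], rhs = [91.4397, 19.8665]ᵀ  (here Σr = 15.0000, Σ(r)² = 77.0000, Σln q = 19.8665, Σr·ln q = 91.4397).
Δ = 77.0000·4 − (15.0000)² = 83.0000; k = (91.4397·4 − 15.0000·19.8665)/83.0000 = 0.81640, ln C = (77.0000·19.8665 − 15.0000·91.4397)/83.0000 = 1.90511.

k = 0.82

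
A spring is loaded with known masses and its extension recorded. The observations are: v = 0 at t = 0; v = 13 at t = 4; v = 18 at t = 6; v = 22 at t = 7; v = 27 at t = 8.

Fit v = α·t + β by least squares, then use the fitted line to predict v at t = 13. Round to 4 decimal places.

MᵀM·[α, β]ᵀ = Mᵀv reads: 165·α + 25·β = 530;  25·α + 5·β = 80.
Determinant 165·5 − 25² = 200.
α = (530·5 − 25·80)/200 = 13/4; β = (165·80 − 25·530)/200 = -1/4.
At t = 13: v̂ = (13/4)·(13) + (-1/4)·(1) = 42.

v̂ = 42.0000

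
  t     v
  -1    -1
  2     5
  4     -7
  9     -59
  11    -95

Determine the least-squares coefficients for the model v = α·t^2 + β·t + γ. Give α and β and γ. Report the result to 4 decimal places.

With design matrix M, MᵀM = [[21475, 2131, 223]; [2131, 223, 25]; [223, 25, 5]] and Mᵀv = [-16367, -1593, -157]ᵀ.
Solving the 3×3 system (Gaussian elimination) gives α = -121028/122007, β = 248804/122007, γ = 107603/40669.

α = -0.9920, β = 2.0393, γ = 2.6458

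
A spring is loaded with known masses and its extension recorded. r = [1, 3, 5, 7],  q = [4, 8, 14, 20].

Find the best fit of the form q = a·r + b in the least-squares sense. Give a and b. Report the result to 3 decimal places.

Entries of MᵀM: Σr·r = 84, Σr = 16, Σ1 = 4.
For Mᵀq: Σr·q = 238, Σq = 46.
So MᵀM·[a, b]ᵀ = Mᵀq: [[84, 16]; [16, 4]]·[a, b]ᵀ = [238, 46]ᵀ.
Determinant 84·4 − 16² = 80.
a = (238·4 − 16·46)/80 = 27/10; b = (84·46 − 16·238)/80 = 7/10.

a = 2.700, b = 0.700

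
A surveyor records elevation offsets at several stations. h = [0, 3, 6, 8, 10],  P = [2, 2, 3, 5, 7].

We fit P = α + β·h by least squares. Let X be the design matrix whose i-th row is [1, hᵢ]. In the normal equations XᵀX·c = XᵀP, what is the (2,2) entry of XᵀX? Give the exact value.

209

Row 2 ↔ basis h, column 2 ↔ basis h, so (XᵀX)_{2,2} = Σᵢ (h)·(h) = (0)·(0) + (3)·(3) + (6)·(6) + (8)·(8) + (10)·(10) = 209.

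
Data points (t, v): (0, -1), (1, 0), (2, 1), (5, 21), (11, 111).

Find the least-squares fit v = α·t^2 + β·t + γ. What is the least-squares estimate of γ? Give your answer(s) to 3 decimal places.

γ = -0.999

Forming XᵀX = [[15283, 1465, 151]; [1465, 151, 19]; [151, 19, 5]] and Xᵀv = [13960, 1328, 132]ᵀ gives XᵀX·[α, β, γ]ᵀ = Xᵀv.
Inverting the 3×3 Gram matrix, [α, β, γ]ᵀ = [61790/63399, -33938/63399, -21120/21133]ᵀ.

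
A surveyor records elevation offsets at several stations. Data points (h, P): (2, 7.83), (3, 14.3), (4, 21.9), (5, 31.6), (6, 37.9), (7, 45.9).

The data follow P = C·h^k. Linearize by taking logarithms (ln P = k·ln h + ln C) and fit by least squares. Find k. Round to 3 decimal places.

With ln Pᵢ as the transformed response and ln hᵢ as the regressor:
AᵀA = [[13.1965, 8.5252]; [8.5252, 6]], rhs = [28.1444, 18.7193]ᵀ  (here Σln h = 8.5252, Σ(ln h)² = 13.1965, Σln P = 18.7193, Σln h·ln P = 28.1444).
Δ = 13.1965·6 − (8.5252)² = 6.5005; k = (28.1444·6 − 8.5252·18.7193)/6.5005 = 1.42782, ln C = (13.1965·18.7193 − 8.5252·28.1444)/6.5005 = 1.09114.

k = 1.428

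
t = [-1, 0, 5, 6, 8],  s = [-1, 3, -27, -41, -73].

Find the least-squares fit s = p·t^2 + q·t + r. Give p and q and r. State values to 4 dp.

p = -1.2165, q = 0.3437, r = 1.6173

From the data, Σt^2·t^2 = 6018, Σt^2·t = 852, Σt^2 = 126, Σt·t = 126, Σt = 18, Σ1 = 5.
Moment sums: Σt^2·s = -6824, Σt·s = -964, Σs = -139.
Normal equations: [[6018, 852, 126]; [852, 126, 18]; [126, 18, 5]]·[p, q, r]ᵀ = [-6824, -964, -139]ᵀ.
Row-reducing yields p = -7733/6357, q = 2185/6357, r = 3427/2119.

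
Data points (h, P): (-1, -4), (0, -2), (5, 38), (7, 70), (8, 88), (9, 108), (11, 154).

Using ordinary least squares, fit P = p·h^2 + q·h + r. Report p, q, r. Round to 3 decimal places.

p = 1.005, q = 3.159, r = -1.989

Setting ∂/∂p … = 0 gives: 28325·p + 3039·q + 341·r = 37390;  3039·p + 341·q + 39·r = 4054;  341·p + 39·q + 7·r = 452.
(Σh^2·h^2 = 28325, Σh^2·h = 3039, Σh^2 = 341, Σh·h = 341, Σh = 39, Σ1 = 7, Σh^2·P = 37390, Σh·P = 4054, ΣP = 452.)
Row-reducing yields p = 19029/18934, q = 59819/18934, r = -18833/9467.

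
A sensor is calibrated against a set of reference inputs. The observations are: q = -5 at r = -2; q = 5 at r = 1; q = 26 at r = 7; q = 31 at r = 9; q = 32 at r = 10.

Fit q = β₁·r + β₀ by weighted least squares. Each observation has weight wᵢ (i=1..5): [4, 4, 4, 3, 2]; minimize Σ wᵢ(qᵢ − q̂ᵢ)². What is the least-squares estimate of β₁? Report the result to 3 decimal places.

From the data, Σwᵢ·r·r = 659, Σwᵢ·r = 71, Σwᵢ·1 = 17.
Right-hand side: Σwᵢ·r·q = 2265, Σwᵢ·q = 261.
Normal equations: [[659, 71]; [71, 17]]·[β₁, β₀]ᵀ = [2265, 261]ᵀ.
Eliminating β₀: 17·(row 1) − 71·(row 2) gives 6162·β₁ = 17·2265 − 71·261 = 19974, so β₁ = 3329/1027.
Then β₀ = (261 − 71·(3329/1027))/17 = 1864/1027.

β₁ = 3.241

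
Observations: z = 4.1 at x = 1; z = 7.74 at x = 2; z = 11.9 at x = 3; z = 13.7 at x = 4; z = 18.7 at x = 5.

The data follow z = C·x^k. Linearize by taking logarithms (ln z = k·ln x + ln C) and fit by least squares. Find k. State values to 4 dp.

With ln zᵢ as the transformed response and ln xᵢ as the regressor:
XᵀX = [[6.1995, 4.7875]; [4.7875, 5]], rhs = [12.4810, 11.4798]ᵀ  (here Σln x = 4.7875, Σ(ln x)² = 6.1995, Σln z = 11.4798, Σln x·ln z = 12.4810).
Slope k = (n·Σln x·ln z − Σln x·Σln z)/(n·Σ(ln x)² − (Σln x)²) = (5·12.4810 − 4.7875·11.4798)/8.0774 = 0.92173; ln C = (Σln z − k·Σln x)/n = 1.41342.

k = 0.9217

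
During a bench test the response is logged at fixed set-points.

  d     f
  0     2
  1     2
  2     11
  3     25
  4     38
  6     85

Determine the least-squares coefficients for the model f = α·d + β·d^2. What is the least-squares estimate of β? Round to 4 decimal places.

β = 2.1559

Compute the Gram sums: Σd·d = 66, Σd·d^2 = 316, Σd^2·d^2 = 1650.
For Mᵀf: Σd·f = 761, Σd^2·f = 3939.
Normal equations: [[66, 316]; [316, 1650]]·[α, β]ᵀ = [761, 3939]ᵀ.
Determinant 66·1650 − 316² = 9044.
α = (761·1650 − 316·3939)/9044 = 5463/4522; β = (66·3939 − 316·761)/9044 = 9749/4522.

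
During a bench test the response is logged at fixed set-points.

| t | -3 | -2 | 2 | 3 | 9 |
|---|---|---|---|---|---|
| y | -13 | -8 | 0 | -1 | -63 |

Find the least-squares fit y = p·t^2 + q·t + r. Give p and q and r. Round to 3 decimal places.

With design matrix X, XᵀX = [[6755, 729, 107]; [729, 107, 9]; [107, 9, 5]] and Xᵀy = [-5261, -515, -85]ᵀ.
Row-reducing yields p = -73973/73572, q = 47893/24524, r = 18419/18393.

p = -1.005, q = 1.953, r = 1.001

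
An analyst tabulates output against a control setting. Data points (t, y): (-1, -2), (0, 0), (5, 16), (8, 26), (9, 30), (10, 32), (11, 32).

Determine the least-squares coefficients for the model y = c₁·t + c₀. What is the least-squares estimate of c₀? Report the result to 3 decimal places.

c₀ = 0.800

Setting ∂/∂c₁ … = 0 gives: 392·c₁ + 42·c₀ = 1232;  42·c₁ + 7·c₀ = 134.
(Σt·t = 392, Σt = 42, Σ1 = 7, Σt·y = 1232, Σy = 134.)
Δ = 392·7 − 42² = 980.
c₁ = (1232·7 − 42·134)/980 = 107/35; c₀ = (392·134 − 42·1232)/980 = 4/5.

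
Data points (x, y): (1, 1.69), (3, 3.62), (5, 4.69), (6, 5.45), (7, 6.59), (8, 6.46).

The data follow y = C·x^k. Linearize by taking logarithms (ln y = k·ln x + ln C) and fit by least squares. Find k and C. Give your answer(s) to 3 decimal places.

Linearized form: ln y = k·ln x + ln C. From the 6 transformed points,
AᵀA = [[15.1183, 8.5252]; [8.5252, 6]], rhs = [14.4873, 8.8034]ᵀ  (here Σln x = 8.5252, Σ(ln x)² = 15.1183, Σln y = 8.8034, Σln x·ln y = 14.4873).
Slope k = (n·Σln x·ln y − Σln x·Σln y)/(n·Σ(ln x)² − (Σln x)²) = (6·14.4873 − 8.5252·8.8034)/18.0313 = 0.65848; ln C = (Σln y − k·Σln x)/n = 0.53163, so C = exp(0.53163) = 1.70170.

k = 0.658, C = 1.702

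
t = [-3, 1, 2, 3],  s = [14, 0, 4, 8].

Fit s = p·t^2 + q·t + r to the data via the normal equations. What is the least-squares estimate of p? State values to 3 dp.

Normal-equation sums: Σt^2·t^2 = 179, Σt^2·t = 9, Σt^2 = 23, Σt·t = 23, Σt = 3, Σ1 = 4.
Moment sums: Σt^2·s = 214, Σt·s = -10, Σs = 26.
Row-reducing yields p = 1095/902, q = -77/82, r = 101/451.

p = 1.214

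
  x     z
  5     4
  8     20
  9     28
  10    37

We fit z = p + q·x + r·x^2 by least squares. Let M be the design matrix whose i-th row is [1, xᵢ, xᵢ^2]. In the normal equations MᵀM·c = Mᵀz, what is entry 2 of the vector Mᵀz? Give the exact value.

Entry 2 ↔ basis x, so (Mᵀz)_{2} = Σᵢ (x)·zᵢ = (5)·(4) + (8)·(20) + (9)·(28) + (10)·(37) = 802.

802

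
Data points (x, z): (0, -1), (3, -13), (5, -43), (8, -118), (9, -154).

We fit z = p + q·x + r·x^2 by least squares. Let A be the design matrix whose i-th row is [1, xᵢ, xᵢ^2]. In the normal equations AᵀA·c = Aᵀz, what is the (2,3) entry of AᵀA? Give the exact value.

1393

Row 2 ↔ basis x, column 3 ↔ basis x^2, so (AᵀA)_{2,3} = Σᵢ (x)·(x^2) = (0)·(0) + (3)·(9) + (5)·(25) + (8)·(64) + (9)·(81) = 1393.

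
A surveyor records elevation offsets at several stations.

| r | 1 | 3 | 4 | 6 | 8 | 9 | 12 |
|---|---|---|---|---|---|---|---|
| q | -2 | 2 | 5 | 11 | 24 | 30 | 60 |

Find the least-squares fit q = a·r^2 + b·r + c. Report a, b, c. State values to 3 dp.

Forming MᵀM = [[33027, 3277, 351]; [3277, 351, 43]; [351, 43, 7]] and Mᵀq = [13098, 1272, 130]ᵀ gives MᵀM·[a, b, c]ᵀ = Mᵀq.
Solving the 3×3 system (Gaussian elimination) gives a = 71443/146321, b = -124398/146321, c = -14401/20903.

a = 0.488, b = -0.850, c = -0.689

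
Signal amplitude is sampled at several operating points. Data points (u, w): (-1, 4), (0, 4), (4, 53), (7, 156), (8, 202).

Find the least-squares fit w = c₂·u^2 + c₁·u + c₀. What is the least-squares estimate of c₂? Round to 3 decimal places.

c₂ = 3.039

With design matrix M, MᵀM = [[6754, 918, 130]; [918, 130, 18]; [130, 18, 5]] and Mᵀw = [21424, 2916, 419]ᵀ.
Inverting the 3×3 Gram matrix, [c₂, c₁, c₀]ᵀ = [16605/5464, 3357/5464, 3517/1366]ᵀ.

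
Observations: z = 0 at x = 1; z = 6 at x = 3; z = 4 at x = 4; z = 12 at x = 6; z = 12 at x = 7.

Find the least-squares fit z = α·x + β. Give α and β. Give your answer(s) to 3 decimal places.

α = 2.070, β = -1.895

Forming MᵀM = [[111, 21]; [21, 5]] and Mᵀz = [190, 34]ᵀ gives MᵀM·[α, β]ᵀ = Mᵀz.
Determinant 111·5 − 21² = 114.
α = (190·5 − 21·34)/114 = 118/57; β = (111·34 − 21·190)/114 = -36/19.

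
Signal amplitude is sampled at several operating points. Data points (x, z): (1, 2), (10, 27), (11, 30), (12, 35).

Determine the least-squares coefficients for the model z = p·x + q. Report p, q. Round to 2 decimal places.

Normal-equation sums: Σx·x = 366, Σx = 34, Σ1 = 4.
Moment sums: Σx·z = 1022, Σz = 94.
Normal equations: [[366, 34]; [34, 4]]·[p, q]ᵀ = [1022, 94]ᵀ.
Eliminating q: 4·(row 1) − 34·(row 2) gives 308·p = 4·1022 − 34·94 = 892, so p = 223/77.
Then q = (94 − 34·(223/77))/4 = -86/77.

p = 2.90, q = -1.12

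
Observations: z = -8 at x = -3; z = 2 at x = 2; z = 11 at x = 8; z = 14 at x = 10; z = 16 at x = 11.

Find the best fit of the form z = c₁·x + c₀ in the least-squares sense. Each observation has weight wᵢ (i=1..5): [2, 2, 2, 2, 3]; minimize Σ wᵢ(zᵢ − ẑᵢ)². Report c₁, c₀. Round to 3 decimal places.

c₁ = 1.671, c₀ = -2.360

Setting ∂/∂c₁ … = 0 gives: 717·c₁ + 67·c₀ = 1040;  67·c₁ + 11·c₀ = 86.
Δ = 717·11 − 67² = 3398.
c₁ = (1040·11 − 67·86)/3398 = 2839/1699; c₀ = (717·86 − 67·1040)/3398 = -4009/1699.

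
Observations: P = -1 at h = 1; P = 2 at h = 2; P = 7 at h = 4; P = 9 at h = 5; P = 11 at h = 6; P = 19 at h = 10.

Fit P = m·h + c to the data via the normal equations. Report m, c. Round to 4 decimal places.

The normal system AᵀA·[m, c]ᵀ = AᵀP is [[182, 28]; [28, 6]]·[m, c]ᵀ = [332, 47]ᵀ.
det = 182·6 − 28² = 308.
m = (332·6 − 28·47)/308 = 169/77; c = (182·47 − 28·332)/308 = -53/22.

m = 2.1948, c = -2.4091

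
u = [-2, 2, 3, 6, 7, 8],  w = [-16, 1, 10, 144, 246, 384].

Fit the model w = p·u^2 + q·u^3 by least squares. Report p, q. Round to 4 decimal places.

p = -1.9229, q = 0.9905

Compute the Gram sums: Σu^2·u^2 = 7906, Σu^2·u^3 = 57594, Σu^3·u^3 = 427306.
Moment sums: Σu^2·w = 41844, Σu^3·w = 312496.
Normal equations: [[7906, 57594]; [57594, 427306]]·[p, q]ᵀ = [41844, 312496]ᵀ.
det = 7906·427306 − 57594² = 61212400.
p = (41844·427306 − 57594·312496)/61212400 = -2942559/1530310; q = (7906·312496 − 57594·41844)/61212400 = 1515751/1530310.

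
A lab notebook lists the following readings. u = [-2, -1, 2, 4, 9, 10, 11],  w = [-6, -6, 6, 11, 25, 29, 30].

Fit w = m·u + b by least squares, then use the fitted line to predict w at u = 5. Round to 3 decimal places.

Compute the Gram sums: Σu·u = 327, Σu = 33, Σ1 = 7.
Right-hand side: Σu·w = 919, Σw = 89.
Normal equations: [[327, 33]; [33, 7]]·[m, b]ᵀ = [919, 89]ᵀ.
det = 327·7 − 33² = 1200.
m = (919·7 − 33·89)/1200 = 437/150; b = (327·89 − 33·919)/1200 = -51/50.
At u = 5: ŵ = (437/150)·(5) + (-51/50)·(1) = 1016/75.

ŵ = 13.547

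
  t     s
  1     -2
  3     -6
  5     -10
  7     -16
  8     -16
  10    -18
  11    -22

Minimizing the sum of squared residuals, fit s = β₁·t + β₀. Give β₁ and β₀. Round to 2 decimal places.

Setting ∂/∂β₁ … = 0 gives: 369·β₁ + 45·β₀ = -732;  45·β₁ + 7·β₀ = -90.
Eliminating β₀: 7·(row 1) − 45·(row 2) gives 558·β₁ = 7·(-732) − 45·(-90) = -1074, so β₁ = -179/93.
Then β₀ = ((-90) − 45·(-179/93))/7 = -15/31.

β₁ = -1.92, β₀ = -0.48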